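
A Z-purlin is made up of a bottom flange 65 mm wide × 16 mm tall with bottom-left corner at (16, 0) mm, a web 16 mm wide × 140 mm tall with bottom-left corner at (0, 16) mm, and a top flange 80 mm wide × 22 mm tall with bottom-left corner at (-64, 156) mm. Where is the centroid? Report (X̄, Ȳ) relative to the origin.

Part | A | x̄ᵢ | ȳᵢ | A·x̄ᵢ | A·ȳᵢ
bottom flange | 1040.00 | 48.50 | 8.00 | 50440.00 | 8320.00
web | 2240.00 | 8.00 | 86.00 | 17920.00 | 192640.00
top flange | 1760.00 | -24.00 | 167.00 | -42240.00 | 293920.00
Σ | 5040.00 |  |  | 26120.00 | 494880.00
X̄ = 26120.00 / 5040.00 = 5.18 mm
Ȳ = 494880.00 / 5040.00 = 98.19 mm

X̄ = 5.18 mm, Ȳ = 98.19 mm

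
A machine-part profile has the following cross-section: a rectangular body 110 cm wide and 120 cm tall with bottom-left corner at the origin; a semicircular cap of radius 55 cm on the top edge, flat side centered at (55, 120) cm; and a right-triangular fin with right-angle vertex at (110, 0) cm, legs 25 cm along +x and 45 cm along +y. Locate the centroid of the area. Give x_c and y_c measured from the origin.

x_c = 56.92 cm, y_c = 80.02 cm

rectangular body: A = 110 × 120 = 13200.00, centroid at (55.00, 60.00).
semicircular top: A = ½π·55² = 4751.66, centroid at (55.00, 143.34).
triangular fin: A = ½·25·45 = 562.50, centroid at (118.33, 15.00).
ΣA = 18514.16 cm², ΣAx_c = 1053903.74 cm³, ΣAy_c = 1481553.23 cm³.
x_c = 1053903.74/18514.16 = 56.92 cm; y_c = 1481553.23/18514.16 = 80.02 cm.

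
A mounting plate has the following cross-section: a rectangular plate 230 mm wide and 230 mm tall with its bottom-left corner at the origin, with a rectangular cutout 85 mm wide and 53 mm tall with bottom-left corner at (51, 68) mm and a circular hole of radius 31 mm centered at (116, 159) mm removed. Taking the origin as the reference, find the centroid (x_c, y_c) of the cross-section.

x_c = 117.07 mm, y_c = 114.11 mm

plate: A = 230 × 230 = 52900.00, centroid at (115.00, 115.00).
hole 1: A = −(85 × 53) = -4505.00, centroid at (93.50, 94.50).
hole 2: A = −π·31² = -3019.07, centroid at (116.00, 159.00).
ΣA = 45375.93 mm², ΣAx_c = 5312070.32 mm³, ΣAy_c = 5177745.28 mm³.
x_c = 5312070.32/45375.93 = 117.07 mm; y_c = 5177745.28/45375.93 = 114.11 mm.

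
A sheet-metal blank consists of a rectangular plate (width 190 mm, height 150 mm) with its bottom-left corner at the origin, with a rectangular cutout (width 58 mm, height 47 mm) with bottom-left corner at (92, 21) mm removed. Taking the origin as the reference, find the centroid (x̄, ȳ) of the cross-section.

plate: A = 190 × 150 = 28500.00, centroid at (95.00, 75.00).
hole: A = −(58 × 47) = -2726.00, centroid at (121.00, 44.50).
ΣA = 25774.00 mm², ΣAx̄ = 2377654.00 mm³, ΣAȳ = 2016193.00 mm³.
x̄ = 2377654.00/25774.00 = 92.25 mm; ȳ = 2016193.00/25774.00 = 78.23 mm.

x̄ = 92.25 mm, ȳ = 78.23 mm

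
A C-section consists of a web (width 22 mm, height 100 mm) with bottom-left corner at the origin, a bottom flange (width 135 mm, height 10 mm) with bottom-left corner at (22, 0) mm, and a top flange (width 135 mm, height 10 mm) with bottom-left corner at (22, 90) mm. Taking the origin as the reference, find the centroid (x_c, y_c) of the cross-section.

x_c = 54.26 mm, y_c = 50.00 mm

Part | A | x̄ᵢ | ȳᵢ | A·x̄ᵢ | A·ȳᵢ
web | 2200.00 | 11.00 | 50.00 | 24200.00 | 110000.00
bottom flange | 1350.00 | 89.50 | 5.00 | 120825.00 | 6750.00
top flange | 1350.00 | 89.50 | 95.00 | 120825.00 | 128250.00
Σ | 4900.00 |  |  | 265850.00 | 245000.00
x_c = 265850.00 / 4900.00 = 54.26 mm
y_c = 245000.00 / 4900.00 = 50.00 mm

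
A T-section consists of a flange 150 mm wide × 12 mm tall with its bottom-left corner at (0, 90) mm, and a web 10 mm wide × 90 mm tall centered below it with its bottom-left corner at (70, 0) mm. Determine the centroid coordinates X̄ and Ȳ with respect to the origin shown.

web: A = 10 × 90 = 900.00, centroid at (75.00, 45.00).
flange: A = 150 × 12 = 1800.00, centroid at (75.00, 96.00).
ΣA = 2700.00 mm², ΣAX̄ = 202500.00 mm³, ΣAȲ = 213300.00 mm³.
X̄ = 202500.00/2700.00 = 75.00 mm; Ȳ = 213300.00/2700.00 = 79.00 mm.

X̄ = 75.00 mm, Ȳ = 79.00 mm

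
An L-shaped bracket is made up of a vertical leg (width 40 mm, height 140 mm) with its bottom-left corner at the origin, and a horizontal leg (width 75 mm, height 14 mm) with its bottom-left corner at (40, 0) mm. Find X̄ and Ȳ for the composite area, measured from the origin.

Part | A | x̄ᵢ | ȳᵢ | A·x̄ᵢ | A·ȳᵢ
vertical leg | 5600.00 | 20.00 | 70.00 | 112000.00 | 392000.00
horizontal leg | 1050.00 | 77.50 | 7.00 | 81375.00 | 7350.00
Σ | 6650.00 |  |  | 193375.00 | 399350.00
X̄ = 193375.00 / 6650.00 = 29.08 mm
Ȳ = 399350.00 / 6650.00 = 60.05 mm

X̄ = 29.08 mm, Ȳ = 60.05 mm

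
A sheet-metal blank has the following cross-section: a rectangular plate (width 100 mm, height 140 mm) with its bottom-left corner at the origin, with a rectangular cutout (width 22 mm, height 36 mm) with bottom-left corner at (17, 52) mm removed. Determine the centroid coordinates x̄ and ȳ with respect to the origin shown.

x̄ = 51.32 mm, ȳ = 70.00 mm

plate: A = 100 × 140 = 14000.00, centroid at (50.00, 70.00).
hole: A = −(22 × 36) = -792.00, centroid at (28.00, 70.00).
ΣA = 13208.00 mm²
ΣAx̄ = (14000.00)(50.00) + (-792.00)(28.00) = 677824.00 mm³
ΣAȳ = (14000.00)(70.00) + (-792.00)(70.00) = 924560.00 mm³
x̄ = 677824.00 / 13208.00 = 51.32 mm
ȳ = 924560.00 / 13208.00 = 70.00 mm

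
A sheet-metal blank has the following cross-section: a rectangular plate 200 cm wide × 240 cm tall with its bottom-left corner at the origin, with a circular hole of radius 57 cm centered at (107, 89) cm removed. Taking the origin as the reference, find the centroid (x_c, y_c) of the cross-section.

x_c = 98.11 cm, y_c = 128.37 cm

plate: A = 200 × 240 = 48000.00, centroid at (100.00, 120.00).
hole: A = −π·57² = -10207.03, centroid at (107.00, 89.00).
ΣA = 37792.97 cm², ΣAx_c = 3707847.31 cm³, ΣAy_c = 4851573.93 cm³.
x_c = 3707847.31/37792.97 = 98.11 cm; y_c = 4851573.93/37792.97 = 128.37 cm.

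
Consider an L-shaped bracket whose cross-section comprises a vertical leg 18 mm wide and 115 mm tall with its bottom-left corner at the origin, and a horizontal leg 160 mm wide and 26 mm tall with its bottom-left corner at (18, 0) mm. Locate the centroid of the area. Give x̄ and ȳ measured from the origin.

x̄ = 68.43 mm, ȳ = 27.79 mm

vertical leg: A = 18 × 115 = 2070.00, centroid at (9.00, 57.50).
horizontal leg: A = 160 × 26 = 4160.00, centroid at (98.00, 13.00).
ΣA = 6230.00 mm²
ΣAx̄ = (2070.00)(9.00) + (4160.00)(98.00) = 426310.00 mm³
ΣAȳ = (2070.00)(57.50) + (4160.00)(13.00) = 173105.00 mm³
x̄ = 426310.00 / 6230.00 = 68.43 mm
ȳ = 173105.00 / 6230.00 = 27.79 mm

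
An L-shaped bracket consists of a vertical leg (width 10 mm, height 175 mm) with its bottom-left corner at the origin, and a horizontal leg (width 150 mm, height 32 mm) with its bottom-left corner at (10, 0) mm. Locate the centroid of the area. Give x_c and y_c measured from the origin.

x_c = 63.63 mm, y_c = 35.10 mm

vertical leg: A = 10 × 175 = 1750.00, centroid at (5.00, 87.50).
horizontal leg: A = 150 × 32 = 4800.00, centroid at (85.00, 16.00).
ΣA = 6550.00 mm²
ΣAx_c = (1750.00)(5.00) + (4800.00)(85.00) = 416750.00 mm³
ΣAy_c = (1750.00)(87.50) + (4800.00)(16.00) = 229925.00 mm³
x_c = 416750.00 / 6550.00 = 63.63 mm
y_c = 229925.00 / 6550.00 = 35.10 mm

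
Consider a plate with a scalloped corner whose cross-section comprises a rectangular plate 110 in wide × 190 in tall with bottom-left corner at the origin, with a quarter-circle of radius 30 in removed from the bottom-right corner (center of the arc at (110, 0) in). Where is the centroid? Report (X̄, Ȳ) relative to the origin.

Part | A | x̄ᵢ | ȳᵢ | A·x̄ᵢ | A·ȳᵢ
plate | 20900.00 | 55.00 | 95.00 | 1149500.00 | 1985500.00
removed quarter-circle | -706.86 | 97.27 | 12.73 | -68754.42 | -9000.00
Σ | 20193.14 |  |  | 1080745.58 | 1976500.00
X̄ = 1080745.58 / 20193.14 = 53.52 in
Ȳ = 1976500.00 / 20193.14 = 97.88 in

X̄ = 53.52 in, Ȳ = 97.88 in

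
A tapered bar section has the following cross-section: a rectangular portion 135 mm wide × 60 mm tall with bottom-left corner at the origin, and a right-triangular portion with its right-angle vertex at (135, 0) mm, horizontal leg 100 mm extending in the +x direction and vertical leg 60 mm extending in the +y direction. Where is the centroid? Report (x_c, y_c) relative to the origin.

Part | A | x̄ᵢ | ȳᵢ | A·x̄ᵢ | A·ȳᵢ
rectangular portion | 8100.00 | 67.50 | 30.00 | 546750.00 | 243000.00
triangular portion | 3000.00 | 168.33 | 20.00 | 505000.00 | 60000.00
Σ | 11100.00 |  |  | 1051750.00 | 303000.00
x_c = 1051750.00 / 11100.00 = 94.75 mm
y_c = 303000.00 / 11100.00 = 27.30 mm

x_c = 94.75 mm, y_c = 27.30 mm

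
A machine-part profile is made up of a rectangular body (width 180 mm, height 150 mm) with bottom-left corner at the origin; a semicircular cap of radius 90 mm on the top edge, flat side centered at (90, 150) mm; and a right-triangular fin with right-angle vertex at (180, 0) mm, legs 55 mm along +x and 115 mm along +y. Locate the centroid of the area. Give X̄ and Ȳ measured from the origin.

rectangular body: A = 180 × 150 = 27000.00, centroid at (90.00, 75.00).
semicircular top: A = ½π·90² = 12723.45, centroid at (90.00, 188.20).
triangular fin: A = ½·55·115 = 3162.50, centroid at (198.33, 38.33).
ΣA = 42885.95 mm², ΣAX̄ = 4202339.69 mm³, ΣAȲ = 4540746.70 mm³.
X̄ = 4202339.69/42885.95 = 97.99 mm; Ȳ = 4540746.70/42885.95 = 105.88 mm.

X̄ = 97.99 mm, Ȳ = 105.88 mm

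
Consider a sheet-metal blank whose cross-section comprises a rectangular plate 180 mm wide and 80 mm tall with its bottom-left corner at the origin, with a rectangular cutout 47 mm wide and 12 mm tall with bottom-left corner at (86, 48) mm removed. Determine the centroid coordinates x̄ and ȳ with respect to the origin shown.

plate: A = 180 × 80 = 14400.00, centroid at (90.00, 40.00).
hole: A = −(47 × 12) = -564.00, centroid at (109.50, 54.00).
ΣA = 13836.00 mm²
ΣAx̄ = (14400.00)(90.00) + (-564.00)(109.50) = 1234242.00 mm³
ΣAȳ = (14400.00)(40.00) + (-564.00)(54.00) = 545544.00 mm³
x̄ = 1234242.00 / 13836.00 = 89.21 mm
ȳ = 545544.00 / 13836.00 = 39.43 mm

x̄ = 89.21 mm, ȳ = 39.43 mm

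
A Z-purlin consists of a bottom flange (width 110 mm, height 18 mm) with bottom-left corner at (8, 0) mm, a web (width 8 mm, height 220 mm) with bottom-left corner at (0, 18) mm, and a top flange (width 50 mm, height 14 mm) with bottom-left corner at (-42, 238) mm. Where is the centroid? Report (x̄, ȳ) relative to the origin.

bottom flange: A = 110 × 18 = 1980.00, centroid at (63.00, 9.00).
web: A = 8 × 220 = 1760.00, centroid at (4.00, 128.00).
top flange: A = 50 × 14 = 700.00, centroid at (-17.00, 245.00).
ΣA = 4440.00 mm²
ΣAx̄ = (1980.00)(63.00) + (1760.00)(4.00) + (700.00)(-17.00) = 119880.00 mm³
ΣAȳ = (1980.00)(9.00) + (1760.00)(128.00) + (700.00)(245.00) = 414600.00 mm³
x̄ = 119880.00 / 4440.00 = 27.00 mm
ȳ = 414600.00 / 4440.00 = 93.38 mm

x̄ = 27.00 mm, ȳ = 93.38 mm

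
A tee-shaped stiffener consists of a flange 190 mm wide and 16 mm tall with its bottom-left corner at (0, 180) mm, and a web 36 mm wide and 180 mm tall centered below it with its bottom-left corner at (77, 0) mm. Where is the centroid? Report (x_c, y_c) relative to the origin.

x_c = 95.00 mm, y_c = 121.29 mm

web: A = 36 × 180 = 6480.00, centroid at (95.00, 90.00).
flange: A = 190 × 16 = 3040.00, centroid at (95.00, 188.00).
ΣA = 9520.00 mm²
ΣAx_c = (6480.00)(95.00) + (3040.00)(95.00) = 904400.00 mm³
ΣAy_c = (6480.00)(90.00) + (3040.00)(188.00) = 1154720.00 mm³
x_c = 904400.00 / 9520.00 = 95.00 mm
y_c = 1154720.00 / 9520.00 = 121.29 mm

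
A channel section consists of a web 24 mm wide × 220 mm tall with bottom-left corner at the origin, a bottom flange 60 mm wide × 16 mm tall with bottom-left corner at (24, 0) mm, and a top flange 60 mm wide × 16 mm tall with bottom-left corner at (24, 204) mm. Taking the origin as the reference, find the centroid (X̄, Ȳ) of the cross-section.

X̄ = 23.20 mm, Ȳ = 110.00 mm

web: A = 24 × 220 = 5280.00, centroid at (12.00, 110.00).
bottom flange: A = 60 × 16 = 960.00, centroid at (54.00, 8.00).
top flange: A = 60 × 16 = 960.00, centroid at (54.00, 212.00).
ΣA = 7200.00 mm², ΣAX̄ = 167040.00 mm³, ΣAȲ = 792000.00 mm³.
X̄ = 167040.00/7200.00 = 23.20 mm; Ȳ = 792000.00/7200.00 = 110.00 mm.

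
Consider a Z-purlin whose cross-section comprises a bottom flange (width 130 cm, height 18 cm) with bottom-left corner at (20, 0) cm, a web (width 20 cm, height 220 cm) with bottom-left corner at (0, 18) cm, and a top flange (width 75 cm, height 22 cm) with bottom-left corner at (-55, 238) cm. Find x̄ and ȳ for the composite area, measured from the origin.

bottom flange: A = 130 × 18 = 2340.00, centroid at (85.00, 9.00).
web: A = 20 × 220 = 4400.00, centroid at (10.00, 128.00).
top flange: A = 75 × 22 = 1650.00, centroid at (-17.50, 249.00).
ΣA = 8390.00 cm²
ΣAx̄ = (2340.00)(85.00) + (4400.00)(10.00) + (1650.00)(-17.50) = 214025.00 cm³
ΣAȳ = (2340.00)(9.00) + (4400.00)(128.00) + (1650.00)(249.00) = 995110.00 cm³
x̄ = 214025.00 / 8390.00 = 25.51 cm
ȳ = 995110.00 / 8390.00 = 118.61 cm

x̄ = 25.51 cm, ȳ = 118.61 cm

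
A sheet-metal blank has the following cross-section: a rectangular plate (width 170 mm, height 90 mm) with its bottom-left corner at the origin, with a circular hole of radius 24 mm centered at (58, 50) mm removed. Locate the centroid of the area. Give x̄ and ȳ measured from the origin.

plate: A = 170 × 90 = 15300.00, centroid at (85.00, 45.00).
hole: A = −π·24² = -1809.56, centroid at (58.00, 50.00).
ΣA = 13490.44 mm², ΣAx̄ = 1195545.67 mm³, ΣAȳ = 598022.13 mm³.
x̄ = 1195545.67/13490.44 = 88.62 mm; ȳ = 598022.13/13490.44 = 44.33 mm.

x̄ = 88.62 mm, ȳ = 44.33 mm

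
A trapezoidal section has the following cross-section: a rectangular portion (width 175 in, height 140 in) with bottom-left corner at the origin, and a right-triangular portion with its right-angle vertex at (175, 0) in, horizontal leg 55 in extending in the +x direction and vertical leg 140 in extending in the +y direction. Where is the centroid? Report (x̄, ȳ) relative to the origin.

x̄ = 101.87 in, ȳ = 66.83 in

rectangular portion: A = 175 × 140 = 24500.00, centroid at (87.50, 70.00).
triangular portion: A = ½·55·140 = 3850.00, centroid at (193.33, 46.67).
ΣA = 28350.00 in²
ΣAx̄ = (24500.00)(87.50) + (3850.00)(193.33) = 2888083.33 in³
ΣAȳ = (24500.00)(70.00) + (3850.00)(46.67) = 1894666.67 in³
x̄ = 2888083.33 / 28350.00 = 101.87 in
ȳ = 1894666.67 / 28350.00 = 66.83 in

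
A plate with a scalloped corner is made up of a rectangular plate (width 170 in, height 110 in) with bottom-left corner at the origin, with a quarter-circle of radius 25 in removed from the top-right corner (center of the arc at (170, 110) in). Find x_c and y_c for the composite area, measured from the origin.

Part | A | x̄ᵢ | ȳᵢ | A·x̄ᵢ | A·ȳᵢ
plate | 18700.00 | 85.00 | 55.00 | 1589500.00 | 1028500.00
removed quarter-circle | -490.87 | 159.39 | 99.39 | -78240.22 | -48787.79
Σ | 18209.13 |  |  | 1511259.78 | 979712.21
x_c = 1511259.78 / 18209.13 = 82.99 in
y_c = 979712.21 / 18209.13 = 53.80 in

x_c = 82.99 in, y_c = 53.80 in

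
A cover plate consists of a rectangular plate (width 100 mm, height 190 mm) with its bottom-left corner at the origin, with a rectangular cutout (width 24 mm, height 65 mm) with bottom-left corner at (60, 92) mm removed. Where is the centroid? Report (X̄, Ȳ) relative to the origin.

X̄ = 48.03 mm, Ȳ = 92.36 mm

plate: A = 100 × 190 = 19000.00, centroid at (50.00, 95.00).
hole: A = −(24 × 65) = -1560.00, centroid at (72.00, 124.50).
ΣA = 17440.00 mm², ΣAX̄ = 837680.00 mm³, ΣAȲ = 1610780.00 mm³.
X̄ = 837680.00/17440.00 = 48.03 mm; Ȳ = 1610780.00/17440.00 = 92.36 mm.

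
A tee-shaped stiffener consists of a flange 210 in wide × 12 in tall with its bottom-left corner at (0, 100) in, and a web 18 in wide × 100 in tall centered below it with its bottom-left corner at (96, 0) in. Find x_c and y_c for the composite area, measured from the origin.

Part | A | x̄ᵢ | ȳᵢ | A·x̄ᵢ | A·ȳᵢ
web | 1800.00 | 105.00 | 50.00 | 189000.00 | 90000.00
flange | 2520.00 | 105.00 | 106.00 | 264600.00 | 267120.00
Σ | 4320.00 |  |  | 453600.00 | 357120.00
x_c = 453600.00 / 4320.00 = 105.00 in
y_c = 357120.00 / 4320.00 = 82.67 in

x_c = 105.00 in, y_c = 82.67 in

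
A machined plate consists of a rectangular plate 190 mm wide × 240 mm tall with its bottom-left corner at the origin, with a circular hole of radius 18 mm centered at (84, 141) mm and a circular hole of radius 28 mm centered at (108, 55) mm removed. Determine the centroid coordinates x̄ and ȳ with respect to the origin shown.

x̄ = 94.51 mm, ȳ = 123.29 mm

plate: A = 190 × 240 = 45600.00, centroid at (95.00, 120.00).
hole 1: A = −π·18² = -1017.88, centroid at (84.00, 141.00).
hole 2: A = −π·28² = -2463.01, centroid at (108.00, 55.00).
ΣA = 42119.12 mm²
ΣAx̄ = (45600.00)(95.00) + (-1017.88)(84.00) + (-2463.01)(108.00) = 3980493.48 mm³
ΣAȳ = (45600.00)(120.00) + (-1017.88)(141.00) + (-2463.01)(55.00) = 5193014.01 mm³
x̄ = 3980493.48 / 42119.12 = 94.51 mm
ȳ = 5193014.01 / 42119.12 = 123.29 mm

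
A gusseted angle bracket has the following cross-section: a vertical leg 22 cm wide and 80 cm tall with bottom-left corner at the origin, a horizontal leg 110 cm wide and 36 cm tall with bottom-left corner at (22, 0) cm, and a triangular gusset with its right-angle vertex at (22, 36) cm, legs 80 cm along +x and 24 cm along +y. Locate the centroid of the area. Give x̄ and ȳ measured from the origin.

x̄ = 55.54 cm, ȳ = 27.53 cm

vertical leg: A = 22 × 80 = 1760.00, centroid at (11.00, 40.00).
horizontal leg: A = 110 × 36 = 3960.00, centroid at (77.00, 18.00).
gusset: A = ½·80·24 = 960.00, centroid at (48.67, 44.00).
ΣA = 6680.00 cm², ΣAx̄ = 371000.00 cm³, ΣAȳ = 183920.00 cm³.
x̄ = 371000.00/6680.00 = 55.54 cm; ȳ = 183920.00/6680.00 = 27.53 cm.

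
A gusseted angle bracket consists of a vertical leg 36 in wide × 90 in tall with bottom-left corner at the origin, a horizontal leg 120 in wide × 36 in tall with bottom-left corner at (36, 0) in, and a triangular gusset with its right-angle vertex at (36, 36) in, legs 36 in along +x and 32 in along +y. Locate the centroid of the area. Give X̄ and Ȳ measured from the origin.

vertical leg: A = 36 × 90 = 3240.00, centroid at (18.00, 45.00).
horizontal leg: A = 120 × 36 = 4320.00, centroid at (96.00, 18.00).
gusset: A = ½·36·32 = 576.00, centroid at (48.00, 46.67).
ΣA = 8136.00 in², ΣAX̄ = 500688.00 in³, ΣAȲ = 250440.00 in³.
X̄ = 500688.00/8136.00 = 61.54 in; Ȳ = 250440.00/8136.00 = 30.78 in.

X̄ = 61.54 in, Ȳ = 30.78 in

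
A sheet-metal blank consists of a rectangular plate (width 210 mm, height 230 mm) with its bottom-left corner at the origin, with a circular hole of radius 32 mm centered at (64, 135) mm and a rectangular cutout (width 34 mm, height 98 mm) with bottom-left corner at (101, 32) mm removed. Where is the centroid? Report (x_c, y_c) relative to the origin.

plate: A = 210 × 230 = 48300.00, centroid at (105.00, 115.00).
hole 1: A = −π·32² = -3216.99, centroid at (64.00, 135.00).
hole 2: A = −(34 × 98) = -3332.00, centroid at (118.00, 81.00).
ΣA = 41751.01 mm², ΣAx_c = 4472436.58 mm³, ΣAy_c = 4850314.23 mm³.
x_c = 4472436.58/41751.01 = 107.12 mm; y_c = 4850314.23/41751.01 = 116.17 mm.

x_c = 107.12 mm, y_c = 116.17 mm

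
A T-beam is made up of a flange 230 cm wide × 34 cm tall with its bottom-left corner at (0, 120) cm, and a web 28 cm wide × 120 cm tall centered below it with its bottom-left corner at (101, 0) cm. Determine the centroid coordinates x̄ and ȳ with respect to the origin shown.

x̄ = 115.00 cm, ȳ = 113.86 cm

Part | A | x̄ᵢ | ȳᵢ | A·x̄ᵢ | A·ȳᵢ
web | 3360.00 | 115.00 | 60.00 | 386400.00 | 201600.00
flange | 7820.00 | 115.00 | 137.00 | 899300.00 | 1071340.00
Σ | 11180.00 |  |  | 1285700.00 | 1272940.00
x̄ = 1285700.00 / 11180.00 = 115.00 cm
ȳ = 1272940.00 / 11180.00 = 113.86 cm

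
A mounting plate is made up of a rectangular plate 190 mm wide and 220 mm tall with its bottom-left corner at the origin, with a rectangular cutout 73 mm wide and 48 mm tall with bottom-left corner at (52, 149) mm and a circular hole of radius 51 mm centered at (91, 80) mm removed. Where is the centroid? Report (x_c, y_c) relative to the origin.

plate: A = 190 × 220 = 41800.00, centroid at (95.00, 110.00).
hole 1: A = −(73 × 48) = -3504.00, centroid at (88.50, 173.00).
hole 2: A = −π·51² = -8171.28, centroid at (91.00, 80.00).
ΣA = 30124.72 mm², ΣAx_c = 2917309.29 mm³, ΣAy_c = 3338105.40 mm³.
x_c = 2917309.29/30124.72 = 96.84 mm; y_c = 3338105.40/30124.72 = 110.81 mm.

x_c = 96.84 mm, y_c = 110.81 mm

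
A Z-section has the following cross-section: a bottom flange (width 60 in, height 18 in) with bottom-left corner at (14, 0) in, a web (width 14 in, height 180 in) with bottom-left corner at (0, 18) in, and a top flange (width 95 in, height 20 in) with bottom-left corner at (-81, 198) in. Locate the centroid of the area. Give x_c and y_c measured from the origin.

bottom flange: A = 60 × 18 = 1080.00, centroid at (44.00, 9.00).
web: A = 14 × 180 = 2520.00, centroid at (7.00, 108.00).
top flange: A = 95 × 20 = 1900.00, centroid at (-33.50, 208.00).
ΣA = 5500.00 in²
ΣAx_c = (1080.00)(44.00) + (2520.00)(7.00) + (1900.00)(-33.50) = 1510.00 in³
ΣAy_c = (1080.00)(9.00) + (2520.00)(108.00) + (1900.00)(208.00) = 677080.00 in³
x_c = 1510.00 / 5500.00 = 0.27 in
y_c = 677080.00 / 5500.00 = 123.11 in

x_c = 0.27 in, y_c = 123.11 in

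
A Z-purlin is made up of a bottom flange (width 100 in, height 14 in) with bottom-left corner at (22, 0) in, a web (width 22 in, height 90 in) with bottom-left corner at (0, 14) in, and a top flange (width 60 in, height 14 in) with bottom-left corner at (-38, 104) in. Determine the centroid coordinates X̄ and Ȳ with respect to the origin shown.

X̄ = 27.45 in, Ȳ = 52.10 in

bottom flange: A = 100 × 14 = 1400.00, centroid at (72.00, 7.00).
web: A = 22 × 90 = 1980.00, centroid at (11.00, 59.00).
top flange: A = 60 × 14 = 840.00, centroid at (-8.00, 111.00).
ΣA = 4220.00 in²
ΣAX̄ = (1400.00)(72.00) + (1980.00)(11.00) + (840.00)(-8.00) = 115860.00 in³
ΣAȲ = (1400.00)(7.00) + (1980.00)(59.00) + (840.00)(111.00) = 219860.00 in³
X̄ = 115860.00 / 4220.00 = 27.45 in
Ȳ = 219860.00 / 4220.00 = 52.10 in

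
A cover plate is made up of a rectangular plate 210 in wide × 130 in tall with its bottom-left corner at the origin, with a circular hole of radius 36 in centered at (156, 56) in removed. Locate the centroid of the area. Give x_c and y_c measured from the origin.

Part | A | x̄ᵢ | ȳᵢ | A·x̄ᵢ | A·ȳᵢ
plate | 27300.00 | 105.00 | 65.00 | 2866500.00 | 1774500.00
hole | -4071.50 | 156.00 | 56.00 | -635154.64 | -228004.23
Σ | 23228.50 |  |  | 2231345.36 | 1546495.77
x_c = 2231345.36 / 23228.50 = 96.06 in
y_c = 1546495.77 / 23228.50 = 66.58 in

x_c = 96.06 in, y_c = 66.58 in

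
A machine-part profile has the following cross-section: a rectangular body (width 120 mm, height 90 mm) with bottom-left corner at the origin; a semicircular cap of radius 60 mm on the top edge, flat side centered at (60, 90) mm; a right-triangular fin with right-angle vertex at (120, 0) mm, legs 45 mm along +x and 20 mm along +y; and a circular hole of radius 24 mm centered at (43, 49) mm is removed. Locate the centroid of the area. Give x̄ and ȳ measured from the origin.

rectangular body: A = 120 × 90 = 10800.00, centroid at (60.00, 45.00).
semicircular top: A = ½π·60² = 5654.87, centroid at (60.00, 115.46).
triangular fin: A = ½·45·20 = 450.00, centroid at (135.00, 6.67).
hole: A = −π·24² = -1809.56, centroid at (43.00, 49.00).
ΣA = 15095.31 mm²
ΣAx̄ = (10800.00)(60.00) + (5654.87)(60.00) + (450.00)(135.00) + (-1809.56)(43.00) = 970231.04 mm³
ΣAȳ = (10800.00)(45.00) + (5654.87)(115.46) + (450.00)(6.67) + (-1809.56)(49.00) = 1053269.70 mm³
x̄ = 970231.04 / 15095.31 = 64.27 mm
ȳ = 1053269.70 / 15095.31 = 69.77 mm

x̄ = 64.27 mm, ȳ = 69.77 mm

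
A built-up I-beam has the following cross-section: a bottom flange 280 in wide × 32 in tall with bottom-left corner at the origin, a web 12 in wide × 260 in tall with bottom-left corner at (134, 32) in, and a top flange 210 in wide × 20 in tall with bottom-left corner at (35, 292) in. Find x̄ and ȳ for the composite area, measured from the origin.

bottom flange: A = 280 × 32 = 8960.00, centroid at (140.00, 16.00).
web: A = 12 × 260 = 3120.00, centroid at (140.00, 162.00).
top flange: A = 210 × 20 = 4200.00, centroid at (140.00, 302.00).
ΣA = 16280.00 in², ΣAx̄ = 2279200.00 in³, ΣAȳ = 1917200.00 in³.
x̄ = 2279200.00/16280.00 = 140.00 in; ȳ = 1917200.00/16280.00 = 117.76 in.

x̄ = 140.00 in, ȳ = 117.76 in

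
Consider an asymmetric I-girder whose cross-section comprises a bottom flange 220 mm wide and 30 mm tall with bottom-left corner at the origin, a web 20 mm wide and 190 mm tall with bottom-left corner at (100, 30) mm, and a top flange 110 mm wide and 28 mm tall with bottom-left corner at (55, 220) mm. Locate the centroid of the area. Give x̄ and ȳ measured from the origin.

Part | A | x̄ᵢ | ȳᵢ | A·x̄ᵢ | A·ȳᵢ
bottom flange | 6600.00 | 110.00 | 15.00 | 726000.00 | 99000.00
web | 3800.00 | 110.00 | 125.00 | 418000.00 | 475000.00
top flange | 3080.00 | 110.00 | 234.00 | 338800.00 | 720720.00
Σ | 13480.00 |  |  | 1482800.00 | 1294720.00
x̄ = 1482800.00 / 13480.00 = 110.00 mm
ȳ = 1294720.00 / 13480.00 = 96.05 mm

x̄ = 110.00 mm, ȳ = 96.05 mm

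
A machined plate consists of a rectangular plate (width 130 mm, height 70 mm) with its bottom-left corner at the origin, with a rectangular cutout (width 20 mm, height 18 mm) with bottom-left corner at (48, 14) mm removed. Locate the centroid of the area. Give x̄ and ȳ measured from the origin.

x̄ = 65.29 mm, ȳ = 35.49 mm

plate: A = 130 × 70 = 9100.00, centroid at (65.00, 35.00).
hole: A = −(20 × 18) = -360.00, centroid at (58.00, 23.00).
ΣA = 8740.00 mm²
ΣAx̄ = (9100.00)(65.00) + (-360.00)(58.00) = 570620.00 mm³
ΣAȳ = (9100.00)(35.00) + (-360.00)(23.00) = 310220.00 mm³
x̄ = 570620.00 / 8740.00 = 65.29 mm
ȳ = 310220.00 / 8740.00 = 35.49 mm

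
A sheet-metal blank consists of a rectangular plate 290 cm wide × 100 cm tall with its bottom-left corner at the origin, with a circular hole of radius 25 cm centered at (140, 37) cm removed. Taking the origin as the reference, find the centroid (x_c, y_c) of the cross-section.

Part | A | x̄ᵢ | ȳᵢ | A·x̄ᵢ | A·ȳᵢ
plate | 29000.00 | 145.00 | 50.00 | 4205000.00 | 1450000.00
hole | -1963.50 | 140.00 | 37.00 | -274889.36 | -72649.33
Σ | 27036.50 |  |  | 3930110.64 | 1377350.67
x_c = 3930110.64 / 27036.50 = 145.36 cm
y_c = 1377350.67 / 27036.50 = 50.94 cm

x_c = 145.36 cm, y_c = 50.94 cm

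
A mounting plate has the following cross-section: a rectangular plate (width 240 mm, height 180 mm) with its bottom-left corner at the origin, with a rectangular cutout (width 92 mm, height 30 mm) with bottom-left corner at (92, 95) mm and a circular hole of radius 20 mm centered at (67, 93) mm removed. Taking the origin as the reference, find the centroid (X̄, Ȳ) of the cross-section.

X̄ = 120.43 mm, Ȳ = 88.50 mm

Part | A | x̄ᵢ | ȳᵢ | A·x̄ᵢ | A·ȳᵢ
plate | 43200.00 | 120.00 | 90.00 | 5184000.00 | 3888000.00
hole 1 | -2760.00 | 138.00 | 110.00 | -380880.00 | -303600.00
hole 2 | -1256.64 | 67.00 | 93.00 | -84194.68 | -116867.25
Σ | 39183.36 |  |  | 4718925.32 | 3467532.75
X̄ = 4718925.32 / 39183.36 = 120.43 mm
Ȳ = 3467532.75 / 39183.36 = 88.50 mm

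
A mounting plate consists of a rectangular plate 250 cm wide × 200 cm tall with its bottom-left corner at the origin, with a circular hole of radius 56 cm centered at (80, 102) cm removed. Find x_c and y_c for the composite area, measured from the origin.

plate: A = 250 × 200 = 50000.00, centroid at (125.00, 100.00).
hole: A = −π·56² = -9852.03, centroid at (80.00, 102.00).
ΣA = 40147.97 cm²
ΣAx_c = (50000.00)(125.00) + (-9852.03)(80.00) = 5461837.24 cm³
ΣAy_c = (50000.00)(100.00) + (-9852.03)(102.00) = 3995092.47 cm³
x_c = 5461837.24 / 40147.97 = 136.04 cm
y_c = 3995092.47 / 40147.97 = 99.51 cm

x_c = 136.04 cm, y_c = 99.51 cm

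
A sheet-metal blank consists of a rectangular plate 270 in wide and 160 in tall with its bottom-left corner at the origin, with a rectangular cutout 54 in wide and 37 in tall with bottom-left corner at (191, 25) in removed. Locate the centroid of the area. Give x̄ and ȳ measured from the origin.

x̄ = 130.98 in, ȳ = 81.77 in

Part | A | x̄ᵢ | ȳᵢ | A·x̄ᵢ | A·ȳᵢ
plate | 43200.00 | 135.00 | 80.00 | 5832000.00 | 3456000.00
hole | -1998.00 | 218.00 | 43.50 | -435564.00 | -86913.00
Σ | 41202.00 |  |  | 5396436.00 | 3369087.00
x̄ = 5396436.00 / 41202.00 = 130.98 in
ȳ = 3369087.00 / 41202.00 = 81.77 in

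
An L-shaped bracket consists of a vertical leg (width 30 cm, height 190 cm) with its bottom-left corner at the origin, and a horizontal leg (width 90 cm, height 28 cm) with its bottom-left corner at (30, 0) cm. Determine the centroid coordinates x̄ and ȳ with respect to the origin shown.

x̄ = 33.39 cm, ȳ = 70.17 cm

vertical leg: A = 30 × 190 = 5700.00, centroid at (15.00, 95.00).
horizontal leg: A = 90 × 28 = 2520.00, centroid at (75.00, 14.00).
ΣA = 8220.00 cm², ΣAx̄ = 274500.00 cm³, ΣAȳ = 576780.00 cm³.
x̄ = 274500.00/8220.00 = 33.39 cm; ȳ = 576780.00/8220.00 = 70.17 cm.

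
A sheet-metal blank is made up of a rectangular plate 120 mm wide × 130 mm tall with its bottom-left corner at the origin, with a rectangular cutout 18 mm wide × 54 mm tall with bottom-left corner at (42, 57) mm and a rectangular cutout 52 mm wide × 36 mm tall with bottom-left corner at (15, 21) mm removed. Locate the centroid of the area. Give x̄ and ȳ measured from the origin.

x̄ = 63.47 mm, ȳ = 67.37 mm

plate: A = 120 × 130 = 15600.00, centroid at (60.00, 65.00).
hole 1: A = −(18 × 54) = -972.00, centroid at (51.00, 84.00).
hole 2: A = −(52 × 36) = -1872.00, centroid at (41.00, 39.00).
ΣA = 12756.00 mm², ΣAx̄ = 809676.00 mm³, ΣAȳ = 859344.00 mm³.
x̄ = 809676.00/12756.00 = 63.47 mm; ȳ = 859344.00/12756.00 = 67.37 mm.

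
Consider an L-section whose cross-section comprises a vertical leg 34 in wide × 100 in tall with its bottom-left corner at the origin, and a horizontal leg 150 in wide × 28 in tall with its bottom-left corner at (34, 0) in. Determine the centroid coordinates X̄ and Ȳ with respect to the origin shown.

vertical leg: A = 34 × 100 = 3400.00, centroid at (17.00, 50.00).
horizontal leg: A = 150 × 28 = 4200.00, centroid at (109.00, 14.00).
ΣA = 7600.00 in²
ΣAX̄ = (3400.00)(17.00) + (4200.00)(109.00) = 515600.00 in³
ΣAȲ = (3400.00)(50.00) + (4200.00)(14.00) = 228800.00 in³
X̄ = 515600.00 / 7600.00 = 67.84 in
Ȳ = 228800.00 / 7600.00 = 30.11 in

X̄ = 67.84 in, Ȳ = 30.11 in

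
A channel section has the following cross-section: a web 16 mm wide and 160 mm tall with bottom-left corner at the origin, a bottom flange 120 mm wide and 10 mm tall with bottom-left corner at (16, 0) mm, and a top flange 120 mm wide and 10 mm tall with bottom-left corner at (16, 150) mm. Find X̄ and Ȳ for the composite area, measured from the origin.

X̄ = 40.90 mm, Ȳ = 80.00 mm

web: A = 16 × 160 = 2560.00, centroid at (8.00, 80.00).
bottom flange: A = 120 × 10 = 1200.00, centroid at (76.00, 5.00).
top flange: A = 120 × 10 = 1200.00, centroid at (76.00, 155.00).
ΣA = 4960.00 mm², ΣAX̄ = 202880.00 mm³, ΣAȲ = 396800.00 mm³.
X̄ = 202880.00/4960.00 = 40.90 mm; Ȳ = 396800.00/4960.00 = 80.00 mm.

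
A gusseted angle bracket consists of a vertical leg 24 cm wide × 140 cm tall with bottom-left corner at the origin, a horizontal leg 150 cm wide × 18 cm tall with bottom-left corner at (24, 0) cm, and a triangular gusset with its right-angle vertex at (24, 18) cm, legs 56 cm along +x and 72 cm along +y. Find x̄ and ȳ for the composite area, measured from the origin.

vertical leg: A = 24 × 140 = 3360.00, centroid at (12.00, 70.00).
horizontal leg: A = 150 × 18 = 2700.00, centroid at (99.00, 9.00).
gusset: A = ½·56·72 = 2016.00, centroid at (42.67, 42.00).
ΣA = 8076.00 cm², ΣAx̄ = 393636.00 cm³, ΣAȳ = 344172.00 cm³.
x̄ = 393636.00/8076.00 = 48.74 cm; ȳ = 344172.00/8076.00 = 42.62 cm.

x̄ = 48.74 cm, ȳ = 42.62 cm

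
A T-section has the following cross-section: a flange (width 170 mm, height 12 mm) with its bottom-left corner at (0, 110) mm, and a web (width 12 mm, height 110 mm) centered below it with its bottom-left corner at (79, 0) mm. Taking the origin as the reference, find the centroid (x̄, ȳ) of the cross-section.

x̄ = 85.00 mm, ȳ = 92.04 mm

web: A = 12 × 110 = 1320.00, centroid at (85.00, 55.00).
flange: A = 170 × 12 = 2040.00, centroid at (85.00, 116.00).
ΣA = 3360.00 mm², ΣAx̄ = 285600.00 mm³, ΣAȳ = 309240.00 mm³.
x̄ = 285600.00/3360.00 = 85.00 mm; ȳ = 309240.00/3360.00 = 92.04 mm.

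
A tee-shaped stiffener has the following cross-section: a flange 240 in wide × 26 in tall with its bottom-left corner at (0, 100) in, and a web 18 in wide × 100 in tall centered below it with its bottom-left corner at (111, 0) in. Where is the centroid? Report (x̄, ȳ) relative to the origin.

x̄ = 120.00 in, ȳ = 98.90 in

Part | A | x̄ᵢ | ȳᵢ | A·x̄ᵢ | A·ȳᵢ
web | 1800.00 | 120.00 | 50.00 | 216000.00 | 90000.00
flange | 6240.00 | 120.00 | 113.00 | 748800.00 | 705120.00
Σ | 8040.00 |  |  | 964800.00 | 795120.00
x̄ = 964800.00 / 8040.00 = 120.00 in
ȳ = 795120.00 / 8040.00 = 98.90 in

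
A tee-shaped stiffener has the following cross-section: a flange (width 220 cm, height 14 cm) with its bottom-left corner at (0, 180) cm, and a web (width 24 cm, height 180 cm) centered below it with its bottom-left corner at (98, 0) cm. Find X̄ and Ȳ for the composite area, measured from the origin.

X̄ = 110.00 cm, Ȳ = 130.37 cm

Part | A | x̄ᵢ | ȳᵢ | A·x̄ᵢ | A·ȳᵢ
web | 4320.00 | 110.00 | 90.00 | 475200.00 | 388800.00
flange | 3080.00 | 110.00 | 187.00 | 338800.00 | 575960.00
Σ | 7400.00 |  |  | 814000.00 | 964760.00
X̄ = 814000.00 / 7400.00 = 110.00 cm
Ȳ = 964760.00 / 7400.00 = 130.37 cm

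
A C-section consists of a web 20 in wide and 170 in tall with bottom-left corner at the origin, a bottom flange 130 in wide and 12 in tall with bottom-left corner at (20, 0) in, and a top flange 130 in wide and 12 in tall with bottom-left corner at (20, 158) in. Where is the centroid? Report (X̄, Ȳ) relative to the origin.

X̄ = 45.89 in, Ȳ = 85.00 in

web: A = 20 × 170 = 3400.00, centroid at (10.00, 85.00).
bottom flange: A = 130 × 12 = 1560.00, centroid at (85.00, 6.00).
top flange: A = 130 × 12 = 1560.00, centroid at (85.00, 164.00).
ΣA = 6520.00 in²
ΣAX̄ = (3400.00)(10.00) + (1560.00)(85.00) + (1560.00)(85.00) = 299200.00 in³
ΣAȲ = (3400.00)(85.00) + (1560.00)(6.00) + (1560.00)(164.00) = 554200.00 in³
X̄ = 299200.00 / 6520.00 = 45.89 in
Ȳ = 554200.00 / 6520.00 = 85.00 in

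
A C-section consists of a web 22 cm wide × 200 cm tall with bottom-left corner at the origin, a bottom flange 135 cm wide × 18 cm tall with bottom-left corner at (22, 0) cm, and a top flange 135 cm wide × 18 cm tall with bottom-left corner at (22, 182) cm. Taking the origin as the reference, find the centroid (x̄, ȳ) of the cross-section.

web: A = 22 × 200 = 4400.00, centroid at (11.00, 100.00).
bottom flange: A = 135 × 18 = 2430.00, centroid at (89.50, 9.00).
top flange: A = 135 × 18 = 2430.00, centroid at (89.50, 191.00).
ΣA = 9260.00 cm²
ΣAx̄ = (4400.00)(11.00) + (2430.00)(89.50) + (2430.00)(89.50) = 483370.00 cm³
ΣAȳ = (4400.00)(100.00) + (2430.00)(9.00) + (2430.00)(191.00) = 926000.00 cm³
x̄ = 483370.00 / 9260.00 = 52.20 cm
ȳ = 926000.00 / 9260.00 = 100.00 cm

x̄ = 52.20 cm, ȳ = 100.00 cm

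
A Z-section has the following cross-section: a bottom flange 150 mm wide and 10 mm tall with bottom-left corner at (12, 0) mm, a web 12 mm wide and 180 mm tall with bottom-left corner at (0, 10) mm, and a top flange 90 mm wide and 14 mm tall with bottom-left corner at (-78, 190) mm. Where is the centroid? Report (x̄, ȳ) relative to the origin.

Part | A | x̄ᵢ | ȳᵢ | A·x̄ᵢ | A·ȳᵢ
bottom flange | 1500.00 | 87.00 | 5.00 | 130500.00 | 7500.00
web | 2160.00 | 6.00 | 100.00 | 12960.00 | 216000.00
top flange | 1260.00 | -33.00 | 197.00 | -41580.00 | 248220.00
Σ | 4920.00 |  |  | 101880.00 | 471720.00
x̄ = 101880.00 / 4920.00 = 20.71 mm
ȳ = 471720.00 / 4920.00 = 95.88 mm

x̄ = 20.71 mm, ȳ = 95.88 mm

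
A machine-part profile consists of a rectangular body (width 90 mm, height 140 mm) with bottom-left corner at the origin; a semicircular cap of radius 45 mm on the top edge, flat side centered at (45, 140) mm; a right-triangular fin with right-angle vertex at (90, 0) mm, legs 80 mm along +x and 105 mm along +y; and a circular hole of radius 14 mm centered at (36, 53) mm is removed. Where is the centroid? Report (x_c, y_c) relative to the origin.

rectangular body: A = 90 × 140 = 12600.00, centroid at (45.00, 70.00).
semicircular top: A = ½π·45² = 3180.86, centroid at (45.00, 159.10).
triangular fin: A = ½·80·105 = 4200.00, centroid at (116.67, 35.00).
hole: A = −π·14² = -615.75, centroid at (36.00, 53.00).
ΣA = 19365.11 mm², ΣAx_c = 1177971.74 mm³, ΣAy_c = 1502435.89 mm³.
x_c = 1177971.74/19365.11 = 60.83 mm; y_c = 1502435.89/19365.11 = 77.58 mm.

x_c = 60.83 mm, y_c = 77.58 mm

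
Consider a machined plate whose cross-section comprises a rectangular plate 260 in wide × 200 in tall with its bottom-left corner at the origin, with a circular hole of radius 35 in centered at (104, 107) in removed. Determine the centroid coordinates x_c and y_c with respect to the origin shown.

x_c = 132.08 in, y_c = 99.44 in

plate: A = 260 × 200 = 52000.00, centroid at (130.00, 100.00).
hole: A = −π·35² = -3848.45, centroid at (104.00, 107.00).
ΣA = 48151.55 in²
ΣAx_c = (52000.00)(130.00) + (-3848.45)(104.00) = 6359761.10 in³
ΣAy_c = (52000.00)(100.00) + (-3848.45)(107.00) = 4788215.74 in³
x_c = 6359761.10 / 48151.55 = 132.08 in
y_c = 4788215.74 / 48151.55 = 99.44 in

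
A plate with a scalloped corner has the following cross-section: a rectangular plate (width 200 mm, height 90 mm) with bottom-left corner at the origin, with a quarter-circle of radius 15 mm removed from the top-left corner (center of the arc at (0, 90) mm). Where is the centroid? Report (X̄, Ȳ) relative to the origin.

plate: A = 200 × 90 = 18000.00, centroid at (100.00, 45.00).
removed quarter-circle: A = −¼π·15² = -176.71, centroid at (6.37, 83.63).
ΣA = 17823.29 mm², ΣAX̄ = 1798875.00 mm³, ΣAȲ = 795220.69 mm³.
X̄ = 1798875.00/17823.29 = 100.93 mm; Ȳ = 795220.69/17823.29 = 44.62 mm.

X̄ = 100.93 mm, Ȳ = 44.62 mm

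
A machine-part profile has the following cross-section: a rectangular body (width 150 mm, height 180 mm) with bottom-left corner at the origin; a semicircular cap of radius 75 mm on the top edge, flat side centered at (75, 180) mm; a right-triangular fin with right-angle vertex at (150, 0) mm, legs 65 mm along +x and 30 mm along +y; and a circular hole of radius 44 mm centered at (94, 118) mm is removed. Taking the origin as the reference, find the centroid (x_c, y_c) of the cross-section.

x_c = 74.31 mm, y_c = 116.95 mm

Part | A | x̄ᵢ | ȳᵢ | A·x̄ᵢ | A·ȳᵢ
rectangular body | 27000.00 | 75.00 | 90.00 | 2025000.00 | 2430000.00
semicircular top | 8835.73 | 75.00 | 211.83 | 662679.70 | 1871681.28
triangular fin | 975.00 | 171.67 | 10.00 | 167375.00 | 9750.00
hole | -6082.12 | 94.00 | 118.00 | -571719.60 | -717690.56
Σ | 30728.61 |  |  | 2283335.10 | 3593740.72
x_c = 2283335.10 / 30728.61 = 74.31 mm
y_c = 3593740.72 / 30728.61 = 116.95 mm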